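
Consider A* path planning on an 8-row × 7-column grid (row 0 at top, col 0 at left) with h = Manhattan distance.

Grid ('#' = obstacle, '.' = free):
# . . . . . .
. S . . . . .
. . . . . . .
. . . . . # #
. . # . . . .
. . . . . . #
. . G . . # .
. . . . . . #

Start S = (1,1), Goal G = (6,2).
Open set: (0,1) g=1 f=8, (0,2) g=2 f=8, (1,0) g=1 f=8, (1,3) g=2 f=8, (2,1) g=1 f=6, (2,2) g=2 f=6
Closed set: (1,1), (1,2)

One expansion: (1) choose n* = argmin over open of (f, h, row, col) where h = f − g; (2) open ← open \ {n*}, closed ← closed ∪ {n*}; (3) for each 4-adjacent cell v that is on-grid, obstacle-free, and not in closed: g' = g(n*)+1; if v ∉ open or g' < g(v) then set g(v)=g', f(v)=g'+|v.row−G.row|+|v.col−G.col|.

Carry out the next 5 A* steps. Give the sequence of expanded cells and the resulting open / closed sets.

order=[(2,2) → (3,2) → (2,1) → (3,1) → (4,1)]; open=[(0,1) g=1 f=8, (0,2) g=2 f=8, (1,0) g=1 f=8, (1,3) g=2 f=8, (2,0) g=2 f=8, (2,3) g=3 f=8, (3,0) g=3 f=8, (3,3) g=4 f=8, (4,0) g=4 f=8, (5,1) g=4 f=6]; closed=[(1,1), (1,2), (2,1), (2,2), (3,1), (3,2), (4,1)]

step 1: expand (2,2) (f=6, h=4) → closed; open now [(0,1) g=1 f=8, (0,2) g=2 f=8, (1,0) g=1 f=8, (1,3) g=2 f=8, (2,1) g=1 f=6, (2,3) g=3 f=8, (3,2) g=3 f=6]
step 2: expand (3,2) (f=6, h=3) → closed; open now [(0,1) g=1 f=8, (0,2) g=2 f=8, (1,0) g=1 f=8, (1,3) g=2 f=8, (2,1) g=1 f=6, (2,3) g=3 f=8, (3,1) g=4 f=8, (3,3) g=4 f=8]
step 3: expand (2,1) (f=6, h=5) → closed; open now [(0,1) g=1 f=8, (0,2) g=2 f=8, (1,0) g=1 f=8, (1,3) g=2 f=8, (2,0) g=2 f=8, (2,3) g=3 f=8, (3,1) g=2 f=6, (3,3) g=4 f=8]
step 4: expand (3,1) (f=6, h=4) → closed; open now [(0,1) g=1 f=8, (0,2) g=2 f=8, (1,0) g=1 f=8, (1,3) g=2 f=8, (2,0) g=2 f=8, (2,3) g=3 f=8, (3,0) g=3 f=8, (3,3) g=4 f=8, (4,1) g=3 f=6]
step 5: expand (4,1) (f=6, h=3) → closed; open now [(0,1) g=1 f=8, (0,2) g=2 f=8, (1,0) g=1 f=8, (1,3) g=2 f=8, (2,0) g=2 f=8, (2,3) g=3 f=8, (3,0) g=3 f=8, (3,3) g=4 f=8, (4,0) g=4 f=8, (5,1) g=4 f=6]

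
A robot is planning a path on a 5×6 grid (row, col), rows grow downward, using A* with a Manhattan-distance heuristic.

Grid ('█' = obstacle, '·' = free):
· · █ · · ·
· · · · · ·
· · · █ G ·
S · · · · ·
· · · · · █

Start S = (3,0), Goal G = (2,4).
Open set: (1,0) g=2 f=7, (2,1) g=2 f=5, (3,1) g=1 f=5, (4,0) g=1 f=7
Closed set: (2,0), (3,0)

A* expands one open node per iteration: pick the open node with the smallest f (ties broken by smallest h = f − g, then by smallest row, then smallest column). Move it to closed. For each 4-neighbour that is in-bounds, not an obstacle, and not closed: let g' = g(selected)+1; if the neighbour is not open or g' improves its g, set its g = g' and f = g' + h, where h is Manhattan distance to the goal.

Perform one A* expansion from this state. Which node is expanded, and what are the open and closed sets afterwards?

step 1: expand (2,1) (f=5, h=3) → closed; open now [(1,0) g=2 f=7, (1,1) g=3 f=7, (2,2) g=3 f=5, (3,1) g=1 f=5, (4,0) g=1 f=7]

expanded=(2,1); open=[(1,0) g=2 f=7, (1,1) g=3 f=7, (2,2) g=3 f=5, (3,1) g=1 f=5, (4,0) g=1 f=7]; closed=[(2,0), (2,1), (3,0)]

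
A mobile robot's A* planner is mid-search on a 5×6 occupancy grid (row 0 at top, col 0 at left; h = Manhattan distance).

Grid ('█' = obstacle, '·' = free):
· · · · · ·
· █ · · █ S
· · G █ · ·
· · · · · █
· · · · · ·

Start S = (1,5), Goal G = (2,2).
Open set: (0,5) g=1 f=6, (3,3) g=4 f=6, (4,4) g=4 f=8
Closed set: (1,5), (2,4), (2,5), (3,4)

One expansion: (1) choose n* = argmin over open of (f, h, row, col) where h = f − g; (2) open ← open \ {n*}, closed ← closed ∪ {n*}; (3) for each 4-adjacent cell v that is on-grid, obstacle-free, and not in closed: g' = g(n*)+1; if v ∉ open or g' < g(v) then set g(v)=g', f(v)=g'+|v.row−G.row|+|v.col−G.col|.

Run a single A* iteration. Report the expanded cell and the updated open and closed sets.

step 1: expand (3,3) (f=6, h=2) → closed; open now [(0,5) g=1 f=6, (3,2) g=5 f=6, (4,3) g=5 f=8, (4,4) g=4 f=8]

expanded=(3,3); open=[(0,5) g=1 f=6, (3,2) g=5 f=6, (4,3) g=5 f=8, (4,4) g=4 f=8]; closed=[(1,5), (2,4), (2,5), (3,3), (3,4)]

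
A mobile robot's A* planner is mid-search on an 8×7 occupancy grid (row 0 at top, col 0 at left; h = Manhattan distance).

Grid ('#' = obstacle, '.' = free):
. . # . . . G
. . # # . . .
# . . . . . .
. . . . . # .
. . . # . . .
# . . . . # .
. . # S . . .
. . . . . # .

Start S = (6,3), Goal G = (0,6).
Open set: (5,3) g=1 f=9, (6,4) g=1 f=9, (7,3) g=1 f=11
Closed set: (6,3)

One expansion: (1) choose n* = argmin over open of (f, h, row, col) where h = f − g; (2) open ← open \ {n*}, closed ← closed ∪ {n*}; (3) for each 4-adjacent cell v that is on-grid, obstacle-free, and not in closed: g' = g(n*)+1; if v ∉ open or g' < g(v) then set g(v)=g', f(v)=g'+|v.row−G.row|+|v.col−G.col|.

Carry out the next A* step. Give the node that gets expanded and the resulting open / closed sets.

expanded=(5,3); open=[(5,2) g=2 f=11, (5,4) g=2 f=9, (6,4) g=1 f=9, (7,3) g=1 f=11]; closed=[(5,3), (6,3)]

step 1: expand (5,3) (f=9, h=8) → closed; open now [(5,2) g=2 f=11, (5,4) g=2 f=9, (6,4) g=1 f=9, (7,3) g=1 f=11]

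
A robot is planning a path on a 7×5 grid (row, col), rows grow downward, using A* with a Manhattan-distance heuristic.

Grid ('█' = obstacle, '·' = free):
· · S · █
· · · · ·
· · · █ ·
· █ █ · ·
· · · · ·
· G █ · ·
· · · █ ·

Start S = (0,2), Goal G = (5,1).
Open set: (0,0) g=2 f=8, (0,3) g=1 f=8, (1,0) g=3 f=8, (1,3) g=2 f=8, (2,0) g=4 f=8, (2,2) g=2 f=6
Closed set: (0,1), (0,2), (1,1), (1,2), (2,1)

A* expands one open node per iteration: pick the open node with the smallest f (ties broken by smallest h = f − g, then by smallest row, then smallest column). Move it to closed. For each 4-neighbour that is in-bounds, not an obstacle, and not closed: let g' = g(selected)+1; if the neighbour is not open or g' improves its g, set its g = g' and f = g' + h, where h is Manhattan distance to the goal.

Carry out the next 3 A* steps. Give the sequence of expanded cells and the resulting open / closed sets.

step 1: expand (2,2) (f=6, h=4) → closed; open now [(0,0) g=2 f=8, (0,3) g=1 f=8, (1,0) g=3 f=8, (1,3) g=2 f=8, (2,0) g=4 f=8]
step 2: expand (2,0) (f=8, h=4) → closed; open now [(0,0) g=2 f=8, (0,3) g=1 f=8, (1,0) g=3 f=8, (1,3) g=2 f=8, (3,0) g=5 f=8]
step 3: expand (3,0) (f=8, h=3) → closed; open now [(0,0) g=2 f=8, (0,3) g=1 f=8, (1,0) g=3 f=8, (1,3) g=2 f=8, (4,0) g=6 f=8]

order=[(2,2) → (2,0) → (3,0)]; open=[(0,0) g=2 f=8, (0,3) g=1 f=8, (1,0) g=3 f=8, (1,3) g=2 f=8, (4,0) g=6 f=8]; closed=[(0,1), (0,2), (1,1), (1,2), (2,0), (2,1), (2,2), (3,0)]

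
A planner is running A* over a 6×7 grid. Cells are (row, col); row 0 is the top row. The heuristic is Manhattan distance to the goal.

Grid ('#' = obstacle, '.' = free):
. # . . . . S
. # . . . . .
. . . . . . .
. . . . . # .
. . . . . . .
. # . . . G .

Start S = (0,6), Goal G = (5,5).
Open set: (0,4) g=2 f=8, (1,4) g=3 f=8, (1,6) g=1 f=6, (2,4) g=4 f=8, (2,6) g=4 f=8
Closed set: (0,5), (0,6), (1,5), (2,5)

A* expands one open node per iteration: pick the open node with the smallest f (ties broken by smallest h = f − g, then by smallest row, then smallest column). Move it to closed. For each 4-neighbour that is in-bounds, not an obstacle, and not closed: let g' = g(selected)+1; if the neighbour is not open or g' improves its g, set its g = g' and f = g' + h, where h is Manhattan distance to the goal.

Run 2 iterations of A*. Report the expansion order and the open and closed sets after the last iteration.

order=[(1,6) → (2,6)]; open=[(0,4) g=2 f=8, (1,4) g=3 f=8, (2,4) g=4 f=8, (3,6) g=3 f=6]; closed=[(0,5), (0,6), (1,5), (1,6), (2,5), (2,6)]

step 1: expand (1,6) (f=6, h=5) → closed; open now [(0,4) g=2 f=8, (1,4) g=3 f=8, (2,4) g=4 f=8, (2,6) g=2 f=6]
step 2: expand (2,6) (f=6, h=4) → closed; open now [(0,4) g=2 f=8, (1,4) g=3 f=8, (2,4) g=4 f=8, (3,6) g=3 f=6]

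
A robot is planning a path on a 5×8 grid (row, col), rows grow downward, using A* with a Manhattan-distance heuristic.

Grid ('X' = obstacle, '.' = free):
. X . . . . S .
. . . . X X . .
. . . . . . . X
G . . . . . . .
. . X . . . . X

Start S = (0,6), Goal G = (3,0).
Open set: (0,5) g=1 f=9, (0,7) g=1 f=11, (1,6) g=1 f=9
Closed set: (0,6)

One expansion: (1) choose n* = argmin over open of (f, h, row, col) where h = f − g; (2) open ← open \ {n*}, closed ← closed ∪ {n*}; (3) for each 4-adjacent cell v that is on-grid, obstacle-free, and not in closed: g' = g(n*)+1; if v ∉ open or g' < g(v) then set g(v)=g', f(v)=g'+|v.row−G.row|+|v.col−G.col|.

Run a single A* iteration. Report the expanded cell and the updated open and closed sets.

expanded=(0,5); open=[(0,4) g=2 f=9, (0,7) g=1 f=11, (1,6) g=1 f=9]; closed=[(0,5), (0,6)]

step 1: expand (0,5) (f=9, h=8) → closed; open now [(0,4) g=2 f=9, (0,7) g=1 f=11, (1,6) g=1 f=9]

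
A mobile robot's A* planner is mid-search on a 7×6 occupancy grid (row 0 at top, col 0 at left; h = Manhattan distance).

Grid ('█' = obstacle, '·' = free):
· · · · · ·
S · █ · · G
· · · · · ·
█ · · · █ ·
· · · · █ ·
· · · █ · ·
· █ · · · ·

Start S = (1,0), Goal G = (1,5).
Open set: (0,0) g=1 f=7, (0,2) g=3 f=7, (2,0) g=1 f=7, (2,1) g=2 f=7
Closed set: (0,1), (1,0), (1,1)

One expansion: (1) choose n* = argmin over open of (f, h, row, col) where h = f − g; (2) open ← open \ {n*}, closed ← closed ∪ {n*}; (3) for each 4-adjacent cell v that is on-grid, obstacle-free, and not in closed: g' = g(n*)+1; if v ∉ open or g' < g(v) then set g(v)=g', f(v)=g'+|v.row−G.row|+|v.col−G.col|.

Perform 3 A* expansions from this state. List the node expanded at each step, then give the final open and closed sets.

order=[(0,2) → (0,3) → (0,4)]; open=[(0,0) g=1 f=7, (0,5) g=6 f=7, (1,3) g=5 f=7, (1,4) g=6 f=7, (2,0) g=1 f=7, (2,1) g=2 f=7]; closed=[(0,1), (0,2), (0,3), (0,4), (1,0), (1,1)]

step 1: expand (0,2) (f=7, h=4) → closed; open now [(0,0) g=1 f=7, (0,3) g=4 f=7, (2,0) g=1 f=7, (2,1) g=2 f=7]
step 2: expand (0,3) (f=7, h=3) → closed; open now [(0,0) g=1 f=7, (0,4) g=5 f=7, (1,3) g=5 f=7, (2,0) g=1 f=7, (2,1) g=2 f=7]
step 3: expand (0,4) (f=7, h=2) → closed; open now [(0,0) g=1 f=7, (0,5) g=6 f=7, (1,3) g=5 f=7, (1,4) g=6 f=7, (2,0) g=1 f=7, (2,1) g=2 f=7]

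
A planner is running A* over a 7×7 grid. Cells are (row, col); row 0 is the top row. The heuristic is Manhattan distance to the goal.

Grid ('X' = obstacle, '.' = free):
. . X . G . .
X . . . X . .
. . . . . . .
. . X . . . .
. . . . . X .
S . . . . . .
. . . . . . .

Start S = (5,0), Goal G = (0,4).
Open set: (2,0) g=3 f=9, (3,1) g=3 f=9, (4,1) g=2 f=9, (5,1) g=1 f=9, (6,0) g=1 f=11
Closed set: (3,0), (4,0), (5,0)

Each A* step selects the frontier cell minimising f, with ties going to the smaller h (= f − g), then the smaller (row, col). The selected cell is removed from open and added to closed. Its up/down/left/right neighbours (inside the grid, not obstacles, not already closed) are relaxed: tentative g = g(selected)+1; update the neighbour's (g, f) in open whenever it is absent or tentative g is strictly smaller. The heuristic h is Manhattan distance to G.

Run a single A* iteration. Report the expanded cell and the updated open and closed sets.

expanded=(2,0); open=[(2,1) g=4 f=9, (3,1) g=3 f=9, (4,1) g=2 f=9, (5,1) g=1 f=9, (6,0) g=1 f=11]; closed=[(2,0), (3,0), (4,0), (5,0)]

step 1: expand (2,0) (f=9, h=6) → closed; open now [(2,1) g=4 f=9, (3,1) g=3 f=9, (4,1) g=2 f=9, (5,1) g=1 f=9, (6,0) g=1 f=11]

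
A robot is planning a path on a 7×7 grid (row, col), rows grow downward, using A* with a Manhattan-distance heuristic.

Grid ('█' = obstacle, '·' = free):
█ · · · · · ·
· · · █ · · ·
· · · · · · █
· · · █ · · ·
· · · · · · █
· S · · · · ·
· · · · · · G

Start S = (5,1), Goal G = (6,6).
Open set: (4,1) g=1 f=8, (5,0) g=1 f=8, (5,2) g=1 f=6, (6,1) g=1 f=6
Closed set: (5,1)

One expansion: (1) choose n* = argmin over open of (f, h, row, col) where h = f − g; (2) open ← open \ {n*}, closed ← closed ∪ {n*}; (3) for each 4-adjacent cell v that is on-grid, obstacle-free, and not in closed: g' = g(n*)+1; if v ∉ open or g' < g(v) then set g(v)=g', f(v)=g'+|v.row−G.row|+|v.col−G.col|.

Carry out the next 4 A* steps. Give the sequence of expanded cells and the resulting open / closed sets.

order=[(5,2) → (5,3) → (5,4) → (5,5)]; open=[(4,1) g=1 f=8, (4,2) g=2 f=8, (4,3) g=3 f=8, (4,4) g=4 f=8, (4,5) g=5 f=8, (5,0) g=1 f=8, (5,6) g=5 f=6, (6,1) g=1 f=6, (6,2) g=2 f=6, (6,3) g=3 f=6, (6,4) g=4 f=6, (6,5) g=5 f=6]; closed=[(5,1), (5,2), (5,3), (5,4), (5,5)]

step 1: expand (5,2) (f=6, h=5) → closed; open now [(4,1) g=1 f=8, (4,2) g=2 f=8, (5,0) g=1 f=8, (5,3) g=2 f=6, (6,1) g=1 f=6, (6,2) g=2 f=6]
step 2: expand (5,3) (f=6, h=4) → closed; open now [(4,1) g=1 f=8, (4,2) g=2 f=8, (4,3) g=3 f=8, (5,0) g=1 f=8, (5,4) g=3 f=6, (6,1) g=1 f=6, (6,2) g=2 f=6, (6,3) g=3 f=6]
step 3: expand (5,4) (f=6, h=3) → closed; open now [(4,1) g=1 f=8, (4,2) g=2 f=8, (4,3) g=3 f=8, (4,4) g=4 f=8, (5,0) g=1 f=8, (5,5) g=4 f=6, (6,1) g=1 f=6, (6,2) g=2 f=6, (6,3) g=3 f=6, (6,4) g=4 f=6]
step 4: expand (5,5) (f=6, h=2) → closed; open now [(4,1) g=1 f=8, (4,2) g=2 f=8, (4,3) g=3 f=8, (4,4) g=4 f=8, (4,5) g=5 f=8, (5,0) g=1 f=8, (5,6) g=5 f=6, (6,1) g=1 f=6, (6,2) g=2 f=6, (6,3) g=3 f=6, (6,4) g=4 f=6, (6,5) g=5 f=6]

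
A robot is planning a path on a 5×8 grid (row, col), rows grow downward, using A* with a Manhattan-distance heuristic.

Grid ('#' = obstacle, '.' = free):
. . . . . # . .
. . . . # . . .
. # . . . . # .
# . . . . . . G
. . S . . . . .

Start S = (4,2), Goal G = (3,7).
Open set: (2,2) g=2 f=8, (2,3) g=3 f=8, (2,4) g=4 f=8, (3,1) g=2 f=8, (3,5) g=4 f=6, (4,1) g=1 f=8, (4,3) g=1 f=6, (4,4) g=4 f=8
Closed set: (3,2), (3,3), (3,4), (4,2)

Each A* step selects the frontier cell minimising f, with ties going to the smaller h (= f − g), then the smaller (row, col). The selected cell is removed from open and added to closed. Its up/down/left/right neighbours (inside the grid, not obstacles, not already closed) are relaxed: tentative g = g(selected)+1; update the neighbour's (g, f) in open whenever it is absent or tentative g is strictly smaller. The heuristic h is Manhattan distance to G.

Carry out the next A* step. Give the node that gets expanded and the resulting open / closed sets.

expanded=(3,5); open=[(2,2) g=2 f=8, (2,3) g=3 f=8, (2,4) g=4 f=8, (2,5) g=5 f=8, (3,1) g=2 f=8, (3,6) g=5 f=6, (4,1) g=1 f=8, (4,3) g=1 f=6, (4,4) g=4 f=8, (4,5) g=5 f=8]; closed=[(3,2), (3,3), (3,4), (3,5), (4,2)]

step 1: expand (3,5) (f=6, h=2) → closed; open now [(2,2) g=2 f=8, (2,3) g=3 f=8, (2,4) g=4 f=8, (2,5) g=5 f=8, (3,1) g=2 f=8, (3,6) g=5 f=6, (4,1) g=1 f=8, (4,3) g=1 f=6, (4,4) g=4 f=8, (4,5) g=5 f=8]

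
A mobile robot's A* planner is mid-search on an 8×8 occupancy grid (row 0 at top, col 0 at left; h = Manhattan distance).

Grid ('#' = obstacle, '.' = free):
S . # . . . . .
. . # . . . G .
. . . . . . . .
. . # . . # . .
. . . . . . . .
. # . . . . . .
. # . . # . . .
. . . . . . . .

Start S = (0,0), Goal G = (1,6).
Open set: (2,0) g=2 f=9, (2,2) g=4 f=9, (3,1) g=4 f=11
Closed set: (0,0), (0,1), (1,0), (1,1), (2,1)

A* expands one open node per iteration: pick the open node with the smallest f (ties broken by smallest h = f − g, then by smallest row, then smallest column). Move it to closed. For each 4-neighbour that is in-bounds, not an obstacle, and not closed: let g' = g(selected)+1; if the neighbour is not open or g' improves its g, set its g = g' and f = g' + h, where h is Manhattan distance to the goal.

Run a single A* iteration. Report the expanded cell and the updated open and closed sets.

expanded=(2,2); open=[(2,0) g=2 f=9, (2,3) g=5 f=9, (3,1) g=4 f=11]; closed=[(0,0), (0,1), (1,0), (1,1), (2,1), (2,2)]

step 1: expand (2,2) (f=9, h=5) → closed; open now [(2,0) g=2 f=9, (2,3) g=5 f=9, (3,1) g=4 f=11]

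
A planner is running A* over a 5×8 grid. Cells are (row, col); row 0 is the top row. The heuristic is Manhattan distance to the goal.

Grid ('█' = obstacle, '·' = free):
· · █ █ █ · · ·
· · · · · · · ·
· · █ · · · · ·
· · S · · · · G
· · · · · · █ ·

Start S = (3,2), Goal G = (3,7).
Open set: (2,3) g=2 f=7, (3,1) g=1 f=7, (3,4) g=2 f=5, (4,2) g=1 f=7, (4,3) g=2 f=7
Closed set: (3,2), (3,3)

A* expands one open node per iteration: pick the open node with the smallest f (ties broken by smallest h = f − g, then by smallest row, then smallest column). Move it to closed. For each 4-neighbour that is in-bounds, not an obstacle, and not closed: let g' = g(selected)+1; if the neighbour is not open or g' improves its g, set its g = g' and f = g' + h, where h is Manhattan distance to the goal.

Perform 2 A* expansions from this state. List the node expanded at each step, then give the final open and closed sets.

order=[(3,4) → (3,5)]; open=[(2,3) g=2 f=7, (2,4) g=3 f=7, (2,5) g=4 f=7, (3,1) g=1 f=7, (3,6) g=4 f=5, (4,2) g=1 f=7, (4,3) g=2 f=7, (4,4) g=3 f=7, (4,5) g=4 f=7]; closed=[(3,2), (3,3), (3,4), (3,5)]

step 1: expand (3,4) (f=5, h=3) → closed; open now [(2,3) g=2 f=7, (2,4) g=3 f=7, (3,1) g=1 f=7, (3,5) g=3 f=5, (4,2) g=1 f=7, (4,3) g=2 f=7, (4,4) g=3 f=7]
step 2: expand (3,5) (f=5, h=2) → closed; open now [(2,3) g=2 f=7, (2,4) g=3 f=7, (2,5) g=4 f=7, (3,1) g=1 f=7, (3,6) g=4 f=5, (4,2) g=1 f=7, (4,3) g=2 f=7, (4,4) g=3 f=7, (4,5) g=4 f=7]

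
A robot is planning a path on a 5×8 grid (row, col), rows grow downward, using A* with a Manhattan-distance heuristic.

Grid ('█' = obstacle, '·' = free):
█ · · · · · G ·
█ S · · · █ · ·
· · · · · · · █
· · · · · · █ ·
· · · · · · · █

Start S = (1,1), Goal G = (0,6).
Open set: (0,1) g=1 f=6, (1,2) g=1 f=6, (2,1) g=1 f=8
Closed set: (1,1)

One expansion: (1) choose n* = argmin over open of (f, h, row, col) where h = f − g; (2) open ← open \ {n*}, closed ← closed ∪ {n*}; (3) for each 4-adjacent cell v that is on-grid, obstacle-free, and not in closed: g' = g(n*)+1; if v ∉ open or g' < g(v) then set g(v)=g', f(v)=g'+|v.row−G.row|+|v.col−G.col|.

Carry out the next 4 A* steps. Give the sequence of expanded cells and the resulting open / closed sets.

order=[(0,1) → (0,2) → (0,3) → (0,4)]; open=[(0,5) g=5 f=6, (1,2) g=1 f=6, (1,3) g=4 f=8, (1,4) g=5 f=8, (2,1) g=1 f=8]; closed=[(0,1), (0,2), (0,3), (0,4), (1,1)]

step 1: expand (0,1) (f=6, h=5) → closed; open now [(0,2) g=2 f=6, (1,2) g=1 f=6, (2,1) g=1 f=8]
step 2: expand (0,2) (f=6, h=4) → closed; open now [(0,3) g=3 f=6, (1,2) g=1 f=6, (2,1) g=1 f=8]
step 3: expand (0,3) (f=6, h=3) → closed; open now [(0,4) g=4 f=6, (1,2) g=1 f=6, (1,3) g=4 f=8, (2,1) g=1 f=8]
step 4: expand (0,4) (f=6, h=2) → closed; open now [(0,5) g=5 f=6, (1,2) g=1 f=6, (1,3) g=4 f=8, (1,4) g=5 f=8, (2,1) g=1 f=8]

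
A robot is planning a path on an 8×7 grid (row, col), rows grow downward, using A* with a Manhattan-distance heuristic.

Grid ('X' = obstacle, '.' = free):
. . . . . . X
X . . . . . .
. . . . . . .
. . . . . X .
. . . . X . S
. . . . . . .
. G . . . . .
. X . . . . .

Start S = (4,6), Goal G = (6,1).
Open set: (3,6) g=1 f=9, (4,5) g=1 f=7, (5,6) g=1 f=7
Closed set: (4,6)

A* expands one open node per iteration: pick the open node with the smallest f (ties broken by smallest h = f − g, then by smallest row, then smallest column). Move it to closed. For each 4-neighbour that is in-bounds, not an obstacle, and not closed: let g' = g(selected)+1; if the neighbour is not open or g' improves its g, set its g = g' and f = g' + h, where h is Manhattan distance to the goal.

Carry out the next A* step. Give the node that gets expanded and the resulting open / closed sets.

step 1: expand (4,5) (f=7, h=6) → closed; open now [(3,6) g=1 f=9, (5,5) g=2 f=7, (5,6) g=1 f=7]

expanded=(4,5); open=[(3,6) g=1 f=9, (5,5) g=2 f=7, (5,6) g=1 f=7]; closed=[(4,5), (4,6)]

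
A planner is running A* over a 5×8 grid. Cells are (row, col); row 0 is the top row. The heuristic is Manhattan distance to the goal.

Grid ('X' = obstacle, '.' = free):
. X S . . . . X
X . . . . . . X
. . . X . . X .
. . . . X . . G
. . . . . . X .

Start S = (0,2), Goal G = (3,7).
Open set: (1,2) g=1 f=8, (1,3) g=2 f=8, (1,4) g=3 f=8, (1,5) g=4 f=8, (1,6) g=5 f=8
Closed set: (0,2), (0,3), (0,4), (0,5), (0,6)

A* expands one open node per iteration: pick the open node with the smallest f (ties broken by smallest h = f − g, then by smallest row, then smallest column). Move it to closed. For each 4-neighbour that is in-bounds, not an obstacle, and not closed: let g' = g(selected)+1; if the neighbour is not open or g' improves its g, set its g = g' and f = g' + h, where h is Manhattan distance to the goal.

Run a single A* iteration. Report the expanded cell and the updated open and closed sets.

expanded=(1,6); open=[(1,2) g=1 f=8, (1,3) g=2 f=8, (1,4) g=3 f=8, (1,5) g=4 f=8]; closed=[(0,2), (0,3), (0,4), (0,5), (0,6), (1,6)]

step 1: expand (1,6) (f=8, h=3) → closed; open now [(1,2) g=1 f=8, (1,3) g=2 f=8, (1,4) g=3 f=8, (1,5) g=4 f=8]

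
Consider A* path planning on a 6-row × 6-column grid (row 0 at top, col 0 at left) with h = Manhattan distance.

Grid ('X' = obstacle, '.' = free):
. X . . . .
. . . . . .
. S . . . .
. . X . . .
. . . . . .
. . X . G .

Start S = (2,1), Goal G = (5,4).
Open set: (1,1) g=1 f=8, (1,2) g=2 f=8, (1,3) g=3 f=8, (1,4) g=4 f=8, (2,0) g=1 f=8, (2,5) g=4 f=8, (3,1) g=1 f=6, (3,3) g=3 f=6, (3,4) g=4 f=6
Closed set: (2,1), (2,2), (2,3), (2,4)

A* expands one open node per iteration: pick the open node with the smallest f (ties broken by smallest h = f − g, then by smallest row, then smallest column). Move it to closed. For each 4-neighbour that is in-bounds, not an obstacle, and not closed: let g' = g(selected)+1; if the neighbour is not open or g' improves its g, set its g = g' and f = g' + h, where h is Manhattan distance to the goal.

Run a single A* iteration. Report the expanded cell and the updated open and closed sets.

expanded=(3,4); open=[(1,1) g=1 f=8, (1,2) g=2 f=8, (1,3) g=3 f=8, (1,4) g=4 f=8, (2,0) g=1 f=8, (2,5) g=4 f=8, (3,1) g=1 f=6, (3,3) g=3 f=6, (3,5) g=5 f=8, (4,4) g=5 f=6]; closed=[(2,1), (2,2), (2,3), (2,4), (3,4)]

step 1: expand (3,4) (f=6, h=2) → closed; open now [(1,1) g=1 f=8, (1,2) g=2 f=8, (1,3) g=3 f=8, (1,4) g=4 f=8, (2,0) g=1 f=8, (2,5) g=4 f=8, (3,1) g=1 f=6, (3,3) g=3 f=6, (3,5) g=5 f=8, (4,4) g=5 f=6]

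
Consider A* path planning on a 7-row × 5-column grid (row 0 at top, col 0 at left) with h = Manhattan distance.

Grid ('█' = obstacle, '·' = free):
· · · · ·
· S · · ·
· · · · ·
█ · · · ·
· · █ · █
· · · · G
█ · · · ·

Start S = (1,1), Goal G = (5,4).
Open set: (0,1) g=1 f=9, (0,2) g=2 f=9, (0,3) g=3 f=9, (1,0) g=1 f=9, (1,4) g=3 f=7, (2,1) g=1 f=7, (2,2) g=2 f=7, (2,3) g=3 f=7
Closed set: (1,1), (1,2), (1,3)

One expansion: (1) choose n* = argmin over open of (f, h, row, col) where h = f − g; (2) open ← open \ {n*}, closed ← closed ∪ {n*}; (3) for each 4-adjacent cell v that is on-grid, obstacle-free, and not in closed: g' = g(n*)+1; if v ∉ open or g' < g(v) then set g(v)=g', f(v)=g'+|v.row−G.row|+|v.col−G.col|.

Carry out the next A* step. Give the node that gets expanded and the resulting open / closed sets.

step 1: expand (1,4) (f=7, h=4) → closed; open now [(0,1) g=1 f=9, (0,2) g=2 f=9, (0,3) g=3 f=9, (0,4) g=4 f=9, (1,0) g=1 f=9, (2,1) g=1 f=7, (2,2) g=2 f=7, (2,3) g=3 f=7, (2,4) g=4 f=7]

expanded=(1,4); open=[(0,1) g=1 f=9, (0,2) g=2 f=9, (0,3) g=3 f=9, (0,4) g=4 f=9, (1,0) g=1 f=9, (2,1) g=1 f=7, (2,2) g=2 f=7, (2,3) g=3 f=7, (2,4) g=4 f=7]; closed=[(1,1), (1,2), (1,3), (1,4)]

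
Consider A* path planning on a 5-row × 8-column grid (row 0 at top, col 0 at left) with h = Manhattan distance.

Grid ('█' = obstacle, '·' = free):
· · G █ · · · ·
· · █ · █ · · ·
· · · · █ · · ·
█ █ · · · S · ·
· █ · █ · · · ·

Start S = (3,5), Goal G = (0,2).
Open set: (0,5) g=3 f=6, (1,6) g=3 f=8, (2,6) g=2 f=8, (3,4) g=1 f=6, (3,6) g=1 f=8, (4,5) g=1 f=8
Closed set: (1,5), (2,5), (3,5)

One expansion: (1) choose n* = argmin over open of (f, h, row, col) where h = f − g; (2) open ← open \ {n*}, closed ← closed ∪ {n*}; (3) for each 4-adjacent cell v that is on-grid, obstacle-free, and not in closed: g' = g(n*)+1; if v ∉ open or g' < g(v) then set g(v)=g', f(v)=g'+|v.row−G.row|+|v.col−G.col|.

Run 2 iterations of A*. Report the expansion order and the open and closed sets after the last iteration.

step 1: expand (0,5) (f=6, h=3) → closed; open now [(0,4) g=4 f=6, (0,6) g=4 f=8, (1,6) g=3 f=8, (2,6) g=2 f=8, (3,4) g=1 f=6, (3,6) g=1 f=8, (4,5) g=1 f=8]
step 2: expand (0,4) (f=6, h=2) → closed; open now [(0,6) g=4 f=8, (1,6) g=3 f=8, (2,6) g=2 f=8, (3,4) g=1 f=6, (3,6) g=1 f=8, (4,5) g=1 f=8]

order=[(0,5) → (0,4)]; open=[(0,6) g=4 f=8, (1,6) g=3 f=8, (2,6) g=2 f=8, (3,4) g=1 f=6, (3,6) g=1 f=8, (4,5) g=1 f=8]; closed=[(0,4), (0,5), (1,5), (2,5), (3,5)]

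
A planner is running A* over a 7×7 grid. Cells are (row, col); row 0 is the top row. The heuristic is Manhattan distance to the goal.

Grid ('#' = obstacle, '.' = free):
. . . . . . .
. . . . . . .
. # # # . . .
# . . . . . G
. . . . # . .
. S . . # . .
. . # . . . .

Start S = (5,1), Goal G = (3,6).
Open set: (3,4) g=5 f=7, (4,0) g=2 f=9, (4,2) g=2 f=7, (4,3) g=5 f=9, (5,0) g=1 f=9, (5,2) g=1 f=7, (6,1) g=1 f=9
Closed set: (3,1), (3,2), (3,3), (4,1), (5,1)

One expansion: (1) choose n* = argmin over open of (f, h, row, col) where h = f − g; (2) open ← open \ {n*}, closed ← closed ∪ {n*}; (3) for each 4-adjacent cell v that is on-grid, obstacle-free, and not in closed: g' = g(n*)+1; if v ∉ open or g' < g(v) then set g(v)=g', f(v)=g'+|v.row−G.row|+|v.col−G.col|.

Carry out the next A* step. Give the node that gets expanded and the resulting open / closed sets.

expanded=(3,4); open=[(2,4) g=6 f=9, (3,5) g=6 f=7, (4,0) g=2 f=9, (4,2) g=2 f=7, (4,3) g=5 f=9, (5,0) g=1 f=9, (5,2) g=1 f=7, (6,1) g=1 f=9]; closed=[(3,1), (3,2), (3,3), (3,4), (4,1), (5,1)]

step 1: expand (3,4) (f=7, h=2) → closed; open now [(2,4) g=6 f=9, (3,5) g=6 f=7, (4,0) g=2 f=9, (4,2) g=2 f=7, (4,3) g=5 f=9, (5,0) g=1 f=9, (5,2) g=1 f=7, (6,1) g=1 f=9]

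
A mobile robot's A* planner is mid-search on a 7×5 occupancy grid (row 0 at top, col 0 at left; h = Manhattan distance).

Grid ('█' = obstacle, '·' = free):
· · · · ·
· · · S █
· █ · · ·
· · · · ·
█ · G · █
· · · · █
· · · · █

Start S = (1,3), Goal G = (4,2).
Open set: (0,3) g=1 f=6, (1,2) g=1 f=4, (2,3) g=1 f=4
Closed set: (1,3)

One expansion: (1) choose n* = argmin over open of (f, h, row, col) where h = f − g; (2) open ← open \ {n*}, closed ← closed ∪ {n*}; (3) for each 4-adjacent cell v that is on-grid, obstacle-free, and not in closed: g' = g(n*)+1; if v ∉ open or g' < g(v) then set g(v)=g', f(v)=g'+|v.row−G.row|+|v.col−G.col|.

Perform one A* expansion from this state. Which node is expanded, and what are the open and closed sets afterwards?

step 1: expand (1,2) (f=4, h=3) → closed; open now [(0,2) g=2 f=6, (0,3) g=1 f=6, (1,1) g=2 f=6, (2,2) g=2 f=4, (2,3) g=1 f=4]

expanded=(1,2); open=[(0,2) g=2 f=6, (0,3) g=1 f=6, (1,1) g=2 f=6, (2,2) g=2 f=4, (2,3) g=1 f=4]; closed=[(1,2), (1,3)]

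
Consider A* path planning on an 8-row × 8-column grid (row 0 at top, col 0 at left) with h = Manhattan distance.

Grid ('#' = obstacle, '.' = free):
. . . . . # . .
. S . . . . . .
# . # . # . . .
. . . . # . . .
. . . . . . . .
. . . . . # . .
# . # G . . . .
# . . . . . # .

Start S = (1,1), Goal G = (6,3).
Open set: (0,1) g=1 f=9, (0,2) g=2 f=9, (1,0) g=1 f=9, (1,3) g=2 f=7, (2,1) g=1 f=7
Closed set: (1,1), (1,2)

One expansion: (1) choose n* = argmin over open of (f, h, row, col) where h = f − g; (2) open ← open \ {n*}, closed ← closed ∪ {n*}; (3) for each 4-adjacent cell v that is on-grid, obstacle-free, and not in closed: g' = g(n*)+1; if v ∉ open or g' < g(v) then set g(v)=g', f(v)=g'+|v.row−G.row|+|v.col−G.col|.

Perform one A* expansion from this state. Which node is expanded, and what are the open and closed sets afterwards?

step 1: expand (1,3) (f=7, h=5) → closed; open now [(0,1) g=1 f=9, (0,2) g=2 f=9, (0,3) g=3 f=9, (1,0) g=1 f=9, (1,4) g=3 f=9, (2,1) g=1 f=7, (2,3) g=3 f=7]

expanded=(1,3); open=[(0,1) g=1 f=9, (0,2) g=2 f=9, (0,3) g=3 f=9, (1,0) g=1 f=9, (1,4) g=3 f=9, (2,1) g=1 f=7, (2,3) g=3 f=7]; closed=[(1,1), (1,2), (1,3)]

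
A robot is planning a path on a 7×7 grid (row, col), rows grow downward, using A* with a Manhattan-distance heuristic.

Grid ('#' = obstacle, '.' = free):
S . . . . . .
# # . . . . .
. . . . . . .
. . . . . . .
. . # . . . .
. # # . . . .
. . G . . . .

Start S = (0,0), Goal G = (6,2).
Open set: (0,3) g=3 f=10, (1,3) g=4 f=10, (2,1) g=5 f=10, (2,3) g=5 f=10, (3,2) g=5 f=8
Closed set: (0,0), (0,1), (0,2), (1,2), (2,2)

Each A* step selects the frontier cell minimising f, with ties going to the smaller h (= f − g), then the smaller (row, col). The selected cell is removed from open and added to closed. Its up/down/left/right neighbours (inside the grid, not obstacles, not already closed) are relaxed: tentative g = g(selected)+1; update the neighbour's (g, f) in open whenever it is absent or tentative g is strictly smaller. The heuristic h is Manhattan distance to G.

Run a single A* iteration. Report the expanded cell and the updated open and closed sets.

step 1: expand (3,2) (f=8, h=3) → closed; open now [(0,3) g=3 f=10, (1,3) g=4 f=10, (2,1) g=5 f=10, (2,3) g=5 f=10, (3,1) g=6 f=10, (3,3) g=6 f=10]

expanded=(3,2); open=[(0,3) g=3 f=10, (1,3) g=4 f=10, (2,1) g=5 f=10, (2,3) g=5 f=10, (3,1) g=6 f=10, (3,3) g=6 f=10]; closed=[(0,0), (0,1), (0,2), (1,2), (2,2), (3,2)]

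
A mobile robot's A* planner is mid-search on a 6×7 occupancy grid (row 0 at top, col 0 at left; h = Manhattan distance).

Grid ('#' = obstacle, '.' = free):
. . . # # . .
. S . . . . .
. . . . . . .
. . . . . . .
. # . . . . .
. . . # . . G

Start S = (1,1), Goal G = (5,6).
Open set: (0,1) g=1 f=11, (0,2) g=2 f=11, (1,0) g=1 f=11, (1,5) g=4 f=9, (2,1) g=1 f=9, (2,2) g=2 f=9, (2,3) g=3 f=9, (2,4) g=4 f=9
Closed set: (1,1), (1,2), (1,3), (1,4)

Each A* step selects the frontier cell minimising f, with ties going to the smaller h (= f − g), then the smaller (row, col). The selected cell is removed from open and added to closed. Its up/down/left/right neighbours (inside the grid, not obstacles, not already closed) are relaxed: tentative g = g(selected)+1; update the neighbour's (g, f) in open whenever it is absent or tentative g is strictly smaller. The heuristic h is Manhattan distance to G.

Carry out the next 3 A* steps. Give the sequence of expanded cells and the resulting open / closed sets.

step 1: expand (1,5) (f=9, h=5) → closed; open now [(0,1) g=1 f=11, (0,2) g=2 f=11, (0,5) g=5 f=11, (1,0) g=1 f=11, (1,6) g=5 f=9, (2,1) g=1 f=9, (2,2) g=2 f=9, (2,3) g=3 f=9, (2,4) g=4 f=9, (2,5) g=5 f=9]
step 2: expand (1,6) (f=9, h=4) → closed; open now [(0,1) g=1 f=11, (0,2) g=2 f=11, (0,5) g=5 f=11, (0,6) g=6 f=11, (1,0) g=1 f=11, (2,1) g=1 f=9, (2,2) g=2 f=9, (2,3) g=3 f=9, (2,4) g=4 f=9, (2,5) g=5 f=9, (2,6) g=6 f=9]
step 3: expand (2,6) (f=9, h=3) → closed; open now [(0,1) g=1 f=11, (0,2) g=2 f=11, (0,5) g=5 f=11, (0,6) g=6 f=11, (1,0) g=1 f=11, (2,1) g=1 f=9, (2,2) g=2 f=9, (2,3) g=3 f=9, (2,4) g=4 f=9, (2,5) g=5 f=9, (3,6) g=7 f=9]

order=[(1,5) → (1,6) → (2,6)]; open=[(0,1) g=1 f=11, (0,2) g=2 f=11, (0,5) g=5 f=11, (0,6) g=6 f=11, (1,0) g=1 f=11, (2,1) g=1 f=9, (2,2) g=2 f=9, (2,3) g=3 f=9, (2,4) g=4 f=9, (2,5) g=5 f=9, (3,6) g=7 f=9]; closed=[(1,1), (1,2), (1,3), (1,4), (1,5), (1,6), (2,6)]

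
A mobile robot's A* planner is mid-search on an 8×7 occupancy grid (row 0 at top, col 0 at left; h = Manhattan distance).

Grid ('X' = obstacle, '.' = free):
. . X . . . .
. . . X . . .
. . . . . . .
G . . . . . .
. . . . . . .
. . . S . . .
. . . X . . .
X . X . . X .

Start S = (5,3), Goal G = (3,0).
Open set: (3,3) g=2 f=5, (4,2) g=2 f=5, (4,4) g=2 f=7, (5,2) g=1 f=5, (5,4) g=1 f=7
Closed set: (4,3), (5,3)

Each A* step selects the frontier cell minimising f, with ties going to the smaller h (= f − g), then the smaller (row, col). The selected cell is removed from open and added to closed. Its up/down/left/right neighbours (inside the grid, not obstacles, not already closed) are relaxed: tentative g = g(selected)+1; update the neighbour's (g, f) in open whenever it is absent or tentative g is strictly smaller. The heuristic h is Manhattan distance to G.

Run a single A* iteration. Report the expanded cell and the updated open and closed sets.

step 1: expand (3,3) (f=5, h=3) → closed; open now [(2,3) g=3 f=7, (3,2) g=3 f=5, (3,4) g=3 f=7, (4,2) g=2 f=5, (4,4) g=2 f=7, (5,2) g=1 f=5, (5,4) g=1 f=7]

expanded=(3,3); open=[(2,3) g=3 f=7, (3,2) g=3 f=5, (3,4) g=3 f=7, (4,2) g=2 f=5, (4,4) g=2 f=7, (5,2) g=1 f=5, (5,4) g=1 f=7]; closed=[(3,3), (4,3), (5,3)]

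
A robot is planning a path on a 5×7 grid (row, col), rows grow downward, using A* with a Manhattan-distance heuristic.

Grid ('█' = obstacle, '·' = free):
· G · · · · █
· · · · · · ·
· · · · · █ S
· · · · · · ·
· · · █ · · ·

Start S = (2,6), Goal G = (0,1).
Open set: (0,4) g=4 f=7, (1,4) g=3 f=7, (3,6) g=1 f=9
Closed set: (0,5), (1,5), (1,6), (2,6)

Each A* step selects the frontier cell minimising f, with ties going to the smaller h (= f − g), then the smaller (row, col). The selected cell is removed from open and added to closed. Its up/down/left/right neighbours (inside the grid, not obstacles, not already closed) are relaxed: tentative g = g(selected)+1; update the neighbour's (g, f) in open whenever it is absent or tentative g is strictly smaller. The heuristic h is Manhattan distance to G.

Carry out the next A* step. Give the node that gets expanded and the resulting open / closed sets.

step 1: expand (0,4) (f=7, h=3) → closed; open now [(0,3) g=5 f=7, (1,4) g=3 f=7, (3,6) g=1 f=9]

expanded=(0,4); open=[(0,3) g=5 f=7, (1,4) g=3 f=7, (3,6) g=1 f=9]; closed=[(0,4), (0,5), (1,5), (1,6), (2,6)]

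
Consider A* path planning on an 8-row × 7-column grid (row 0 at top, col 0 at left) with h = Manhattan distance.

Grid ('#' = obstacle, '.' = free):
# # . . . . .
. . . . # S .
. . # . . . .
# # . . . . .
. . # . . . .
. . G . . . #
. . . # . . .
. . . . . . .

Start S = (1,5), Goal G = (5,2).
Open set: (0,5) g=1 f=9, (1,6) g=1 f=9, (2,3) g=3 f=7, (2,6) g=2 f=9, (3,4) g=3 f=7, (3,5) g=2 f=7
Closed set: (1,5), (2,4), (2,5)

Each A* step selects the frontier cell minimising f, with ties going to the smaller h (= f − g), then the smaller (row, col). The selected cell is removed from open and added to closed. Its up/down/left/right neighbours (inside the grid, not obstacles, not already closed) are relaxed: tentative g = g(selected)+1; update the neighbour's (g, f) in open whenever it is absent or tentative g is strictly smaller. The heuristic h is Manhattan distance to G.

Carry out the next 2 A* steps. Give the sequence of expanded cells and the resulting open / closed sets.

step 1: expand (2,3) (f=7, h=4) → closed; open now [(0,5) g=1 f=9, (1,3) g=4 f=9, (1,6) g=1 f=9, (2,6) g=2 f=9, (3,3) g=4 f=7, (3,4) g=3 f=7, (3,5) g=2 f=7]
step 2: expand (3,3) (f=7, h=3) → closed; open now [(0,5) g=1 f=9, (1,3) g=4 f=9, (1,6) g=1 f=9, (2,6) g=2 f=9, (3,2) g=5 f=7, (3,4) g=3 f=7, (3,5) g=2 f=7, (4,3) g=5 f=7]

order=[(2,3) → (3,3)]; open=[(0,5) g=1 f=9, (1,3) g=4 f=9, (1,6) g=1 f=9, (2,6) g=2 f=9, (3,2) g=5 f=7, (3,4) g=3 f=7, (3,5) g=2 f=7, (4,3) g=5 f=7]; closed=[(1,5), (2,3), (2,4), (2,5), (3,3)]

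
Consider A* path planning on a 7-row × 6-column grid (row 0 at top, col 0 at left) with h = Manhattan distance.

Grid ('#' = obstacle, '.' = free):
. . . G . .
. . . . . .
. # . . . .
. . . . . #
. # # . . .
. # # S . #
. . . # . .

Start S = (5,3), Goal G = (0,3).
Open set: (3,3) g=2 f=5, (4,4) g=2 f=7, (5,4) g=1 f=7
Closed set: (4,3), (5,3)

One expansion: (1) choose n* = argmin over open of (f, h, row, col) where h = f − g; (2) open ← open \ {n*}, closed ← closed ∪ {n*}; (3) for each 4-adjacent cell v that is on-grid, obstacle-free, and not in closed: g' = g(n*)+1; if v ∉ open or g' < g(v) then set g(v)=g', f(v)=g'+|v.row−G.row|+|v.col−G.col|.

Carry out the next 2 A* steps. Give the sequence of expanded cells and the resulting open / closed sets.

order=[(3,3) → (2,3)]; open=[(1,3) g=4 f=5, (2,2) g=4 f=7, (2,4) g=4 f=7, (3,2) g=3 f=7, (3,4) g=3 f=7, (4,4) g=2 f=7, (5,4) g=1 f=7]; closed=[(2,3), (3,3), (4,3), (5,3)]

step 1: expand (3,3) (f=5, h=3) → closed; open now [(2,3) g=3 f=5, (3,2) g=3 f=7, (3,4) g=3 f=7, (4,4) g=2 f=7, (5,4) g=1 f=7]
step 2: expand (2,3) (f=5, h=2) → closed; open now [(1,3) g=4 f=5, (2,2) g=4 f=7, (2,4) g=4 f=7, (3,2) g=3 f=7, (3,4) g=3 f=7, (4,4) g=2 f=7, (5,4) g=1 f=7]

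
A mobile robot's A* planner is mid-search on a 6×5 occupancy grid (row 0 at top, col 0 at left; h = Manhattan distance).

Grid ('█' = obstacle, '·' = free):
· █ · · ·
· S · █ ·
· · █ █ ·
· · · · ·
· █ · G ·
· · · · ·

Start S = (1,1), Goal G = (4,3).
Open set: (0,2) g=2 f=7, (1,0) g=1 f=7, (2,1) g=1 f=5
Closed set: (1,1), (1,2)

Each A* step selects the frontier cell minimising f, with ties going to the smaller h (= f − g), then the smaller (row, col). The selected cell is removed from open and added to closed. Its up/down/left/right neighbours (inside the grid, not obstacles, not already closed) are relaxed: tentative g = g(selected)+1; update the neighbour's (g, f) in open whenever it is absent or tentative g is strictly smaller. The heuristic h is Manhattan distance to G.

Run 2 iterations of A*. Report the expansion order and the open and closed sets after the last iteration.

order=[(2,1) → (3,1)]; open=[(0,2) g=2 f=7, (1,0) g=1 f=7, (2,0) g=2 f=7, (3,0) g=3 f=7, (3,2) g=3 f=5]; closed=[(1,1), (1,2), (2,1), (3,1)]

step 1: expand (2,1) (f=5, h=4) → closed; open now [(0,2) g=2 f=7, (1,0) g=1 f=7, (2,0) g=2 f=7, (3,1) g=2 f=5]
step 2: expand (3,1) (f=5, h=3) → closed; open now [(0,2) g=2 f=7, (1,0) g=1 f=7, (2,0) g=2 f=7, (3,0) g=3 f=7, (3,2) g=3 f=5]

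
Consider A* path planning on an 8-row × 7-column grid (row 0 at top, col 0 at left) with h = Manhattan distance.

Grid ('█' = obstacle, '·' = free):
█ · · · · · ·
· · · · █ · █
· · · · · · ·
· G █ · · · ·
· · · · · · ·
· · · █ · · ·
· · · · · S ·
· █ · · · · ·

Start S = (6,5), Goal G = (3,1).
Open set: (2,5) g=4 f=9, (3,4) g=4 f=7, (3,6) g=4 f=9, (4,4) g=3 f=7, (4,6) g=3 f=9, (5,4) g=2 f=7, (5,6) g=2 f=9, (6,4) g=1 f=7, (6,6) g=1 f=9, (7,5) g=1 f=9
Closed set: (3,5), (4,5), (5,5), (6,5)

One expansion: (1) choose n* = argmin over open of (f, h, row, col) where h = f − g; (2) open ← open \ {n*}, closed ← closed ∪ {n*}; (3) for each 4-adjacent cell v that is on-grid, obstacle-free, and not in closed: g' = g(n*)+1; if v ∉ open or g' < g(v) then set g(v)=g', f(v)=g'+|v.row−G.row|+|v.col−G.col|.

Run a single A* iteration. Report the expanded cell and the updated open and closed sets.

step 1: expand (3,4) (f=7, h=3) → closed; open now [(2,4) g=5 f=9, (2,5) g=4 f=9, (3,3) g=5 f=7, (3,6) g=4 f=9, (4,4) g=3 f=7, (4,6) g=3 f=9, (5,4) g=2 f=7, (5,6) g=2 f=9, (6,4) g=1 f=7, (6,6) g=1 f=9, (7,5) g=1 f=9]

expanded=(3,4); open=[(2,4) g=5 f=9, (2,5) g=4 f=9, (3,3) g=5 f=7, (3,6) g=4 f=9, (4,4) g=3 f=7, (4,6) g=3 f=9, (5,4) g=2 f=7, (5,6) g=2 f=9, (6,4) g=1 f=7, (6,6) g=1 f=9, (7,5) g=1 f=9]; closed=[(3,4), (3,5), (4,5), (5,5), (6,5)]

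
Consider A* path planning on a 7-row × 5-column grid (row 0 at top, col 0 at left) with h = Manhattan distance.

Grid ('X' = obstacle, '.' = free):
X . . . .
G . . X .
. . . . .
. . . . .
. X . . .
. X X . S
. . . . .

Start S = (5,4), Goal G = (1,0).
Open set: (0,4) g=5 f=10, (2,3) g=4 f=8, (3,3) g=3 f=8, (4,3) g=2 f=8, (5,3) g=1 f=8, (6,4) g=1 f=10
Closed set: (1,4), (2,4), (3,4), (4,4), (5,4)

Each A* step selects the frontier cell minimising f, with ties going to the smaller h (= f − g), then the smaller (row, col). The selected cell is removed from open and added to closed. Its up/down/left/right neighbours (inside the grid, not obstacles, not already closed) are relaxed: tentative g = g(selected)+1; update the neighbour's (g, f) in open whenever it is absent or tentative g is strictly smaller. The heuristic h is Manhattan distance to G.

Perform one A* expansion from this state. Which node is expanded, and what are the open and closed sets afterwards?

step 1: expand (2,3) (f=8, h=4) → closed; open now [(0,4) g=5 f=10, (2,2) g=5 f=8, (3,3) g=3 f=8, (4,3) g=2 f=8, (5,3) g=1 f=8, (6,4) g=1 f=10]

expanded=(2,3); open=[(0,4) g=5 f=10, (2,2) g=5 f=8, (3,3) g=3 f=8, (4,3) g=2 f=8, (5,3) g=1 f=8, (6,4) g=1 f=10]; closed=[(1,4), (2,3), (2,4), (3,4), (4,4), (5,4)]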